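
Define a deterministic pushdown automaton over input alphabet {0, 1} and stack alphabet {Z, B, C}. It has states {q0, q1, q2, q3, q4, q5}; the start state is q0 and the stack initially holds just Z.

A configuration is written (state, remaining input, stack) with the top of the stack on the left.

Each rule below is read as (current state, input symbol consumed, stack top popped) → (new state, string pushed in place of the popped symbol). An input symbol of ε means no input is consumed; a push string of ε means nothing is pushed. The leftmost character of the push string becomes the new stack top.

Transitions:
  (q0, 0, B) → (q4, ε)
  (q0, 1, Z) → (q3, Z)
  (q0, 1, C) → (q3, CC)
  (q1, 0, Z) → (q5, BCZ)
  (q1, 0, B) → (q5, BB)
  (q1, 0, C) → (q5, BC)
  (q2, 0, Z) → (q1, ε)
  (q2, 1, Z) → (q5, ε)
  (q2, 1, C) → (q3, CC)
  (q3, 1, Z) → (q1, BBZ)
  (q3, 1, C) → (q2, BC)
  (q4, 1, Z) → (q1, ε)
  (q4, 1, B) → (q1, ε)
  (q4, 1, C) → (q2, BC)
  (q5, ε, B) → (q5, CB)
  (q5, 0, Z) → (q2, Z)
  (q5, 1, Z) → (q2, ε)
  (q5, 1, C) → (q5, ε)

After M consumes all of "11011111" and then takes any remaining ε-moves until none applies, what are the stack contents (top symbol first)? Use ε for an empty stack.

CBBBZ

(q0, 11011111, Z)
  read 1, top Z: go to q3, push Z → (q3, 1011111, Z)
  read 1, top Z: go to q1, push BBZ → (q1, 011111, BBZ)
  read 0, top B: go to q5, push BB → (q5, 11111, BBBZ)
  ε-move, top B: go to q5, push CB → (q5, 11111, CBBBZ)
  read 1, top C: go to q5, push ε → (q5, 1111, BBBZ)
  ε-move, top B: go to q5, push CB → (q5, 1111, CBBBZ)
  read 1, top C: go to q5, push ε → (q5, 111, BBBZ)
  ε-move, top B: go to q5, push CB → (q5, 111, CBBBZ)
  read 1, top C: go to q5, push ε → (q5, 11, BBBZ)
  ε-move, top B: go to q5, push CB → (q5, 11, CBBBZ)
  read 1, top C: go to q5, push ε → (q5, 1, BBBZ)
  ε-move, top B: go to q5, push CB → (q5, 1, CBBBZ)
  read 1, top C: go to q5, push ε → (q5, ε, BBBZ)
  ε-move, top B: go to q5, push CB → (q5, ε, CBBBZ)
All input consumed in state q5 with stack CBBBZ.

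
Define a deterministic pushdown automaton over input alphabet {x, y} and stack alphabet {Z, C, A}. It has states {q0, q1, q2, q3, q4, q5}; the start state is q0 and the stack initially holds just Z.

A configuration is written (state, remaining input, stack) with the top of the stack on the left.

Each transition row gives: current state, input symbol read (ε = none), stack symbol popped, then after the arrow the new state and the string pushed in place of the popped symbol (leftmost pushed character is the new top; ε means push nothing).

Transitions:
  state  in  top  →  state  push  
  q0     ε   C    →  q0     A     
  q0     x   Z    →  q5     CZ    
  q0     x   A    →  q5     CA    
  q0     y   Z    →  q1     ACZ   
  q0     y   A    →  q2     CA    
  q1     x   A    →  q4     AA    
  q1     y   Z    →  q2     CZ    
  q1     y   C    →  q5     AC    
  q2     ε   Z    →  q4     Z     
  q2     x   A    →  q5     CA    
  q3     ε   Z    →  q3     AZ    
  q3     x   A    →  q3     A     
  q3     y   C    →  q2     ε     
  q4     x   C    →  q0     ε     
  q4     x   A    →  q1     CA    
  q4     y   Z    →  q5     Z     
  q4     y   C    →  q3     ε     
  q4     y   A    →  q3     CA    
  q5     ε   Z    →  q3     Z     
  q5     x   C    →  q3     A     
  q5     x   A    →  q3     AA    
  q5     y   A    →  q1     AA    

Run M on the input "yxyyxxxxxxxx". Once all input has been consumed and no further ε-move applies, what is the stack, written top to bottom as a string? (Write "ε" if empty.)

AAACZ

(q0, yxyyxxxxxxxx, Z)
  read y, top Z: go to q1, push ACZ → (q1, xyyxxxxxxxx, ACZ)
  read x, top A: go to q4, push AA → (q4, yyxxxxxxxx, AACZ)
  read y, top A: go to q3, push CA → (q3, yxxxxxxxx, CAACZ)
  read y, top C: go to q2, push ε → (q2, xxxxxxxx, AACZ)
  read x, top A: go to q5, push CA → (q5, xxxxxxx, CAACZ)
  read x, top C: go to q3, push A → (q3, xxxxxx, AAACZ)
  read x, top A: go to q3, push A → (q3, xxxxx, AAACZ)
  read x, top A: go to q3, push A → (q3, xxxx, AAACZ)
  read x, top A: go to q3, push A → (q3, xxx, AAACZ)
  read x, top A: go to q3, push A → (q3, xx, AAACZ)
  read x, top A: go to q3, push A → (q3, x, AAACZ)
  read x, top A: go to q3, push A → (q3, ε, AAACZ)
All input consumed in state q3 with stack AAACZ.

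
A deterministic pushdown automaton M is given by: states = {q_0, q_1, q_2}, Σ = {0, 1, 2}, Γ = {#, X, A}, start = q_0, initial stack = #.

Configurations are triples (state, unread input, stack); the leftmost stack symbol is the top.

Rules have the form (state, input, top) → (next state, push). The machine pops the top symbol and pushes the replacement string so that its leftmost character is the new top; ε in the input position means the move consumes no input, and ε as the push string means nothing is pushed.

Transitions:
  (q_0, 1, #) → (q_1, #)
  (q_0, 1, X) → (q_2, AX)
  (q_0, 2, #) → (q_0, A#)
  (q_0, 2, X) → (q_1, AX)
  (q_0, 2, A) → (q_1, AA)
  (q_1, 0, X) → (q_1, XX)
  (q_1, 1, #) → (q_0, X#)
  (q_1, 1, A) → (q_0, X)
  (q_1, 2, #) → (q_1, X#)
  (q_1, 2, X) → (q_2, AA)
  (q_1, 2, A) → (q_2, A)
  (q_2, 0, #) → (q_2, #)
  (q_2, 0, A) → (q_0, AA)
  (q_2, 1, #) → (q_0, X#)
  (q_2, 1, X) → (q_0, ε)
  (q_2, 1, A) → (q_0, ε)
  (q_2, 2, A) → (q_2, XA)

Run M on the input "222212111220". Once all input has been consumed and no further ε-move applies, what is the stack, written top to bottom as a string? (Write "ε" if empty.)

(q_0, 222212111220, #)
  read 2, top #: go to q_0, push A# → (q_0, 22212111220, A#)
  read 2, top A: go to q_1, push AA → (q_1, 2212111220, AA#)
  read 2, top A: go to q_2, push A → (q_2, 212111220, AA#)
  read 2, top A: go to q_2, push XA → (q_2, 12111220, XAA#)
  read 1, top X: go to q_0, push ε → (q_0, 2111220, AA#)
  read 2, top A: go to q_1, push AA → (q_1, 111220, AAA#)
  read 1, top A: go to q_0, push X → (q_0, 11220, XAA#)
  read 1, top X: go to q_2, push AX → (q_2, 1220, AXAA#)
  read 1, top A: go to q_0, push ε → (q_0, 220, XAA#)
  read 2, top X: go to q_1, push AX → (q_1, 20, AXAA#)
  read 2, top A: go to q_2, push A → (q_2, 0, AXAA#)
  read 0, top A: go to q_0, push AA → (q_0, ε, AAXAA#)
All input consumed in state q_0 with stack AAXAA#.

AAXAA#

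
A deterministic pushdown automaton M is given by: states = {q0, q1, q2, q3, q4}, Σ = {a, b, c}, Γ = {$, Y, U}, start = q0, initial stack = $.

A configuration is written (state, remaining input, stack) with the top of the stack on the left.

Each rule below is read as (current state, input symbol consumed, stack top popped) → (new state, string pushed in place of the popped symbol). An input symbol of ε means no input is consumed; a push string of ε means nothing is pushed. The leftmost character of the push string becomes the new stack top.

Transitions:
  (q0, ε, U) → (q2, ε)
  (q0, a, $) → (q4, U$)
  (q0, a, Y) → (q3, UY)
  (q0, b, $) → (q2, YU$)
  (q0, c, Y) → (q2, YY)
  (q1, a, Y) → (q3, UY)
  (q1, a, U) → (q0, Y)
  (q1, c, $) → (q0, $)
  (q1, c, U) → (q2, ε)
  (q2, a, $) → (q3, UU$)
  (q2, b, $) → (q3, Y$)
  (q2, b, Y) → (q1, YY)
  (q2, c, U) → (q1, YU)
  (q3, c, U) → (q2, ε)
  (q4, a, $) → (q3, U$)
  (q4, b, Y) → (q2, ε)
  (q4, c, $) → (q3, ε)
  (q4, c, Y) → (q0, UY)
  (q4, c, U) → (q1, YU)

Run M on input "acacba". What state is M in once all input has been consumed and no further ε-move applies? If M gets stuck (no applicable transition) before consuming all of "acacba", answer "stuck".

q3

(q0, acacba, $)
  read a, top $: go to q4, push U$ → (q4, cacba, U$)
  read c, top U: go to q1, push YU → (q1, acba, YU$)
  read a, top Y: go to q3, push UY → (q3, cba, UYU$)
  read c, top U: go to q2, push ε → (q2, ba, YU$)
  read b, top Y: go to q1, push YY → (q1, a, YYU$)
  read a, top Y: go to q3, push UY → (q3, ε, UYYU$)
All input consumed; M is in state q3.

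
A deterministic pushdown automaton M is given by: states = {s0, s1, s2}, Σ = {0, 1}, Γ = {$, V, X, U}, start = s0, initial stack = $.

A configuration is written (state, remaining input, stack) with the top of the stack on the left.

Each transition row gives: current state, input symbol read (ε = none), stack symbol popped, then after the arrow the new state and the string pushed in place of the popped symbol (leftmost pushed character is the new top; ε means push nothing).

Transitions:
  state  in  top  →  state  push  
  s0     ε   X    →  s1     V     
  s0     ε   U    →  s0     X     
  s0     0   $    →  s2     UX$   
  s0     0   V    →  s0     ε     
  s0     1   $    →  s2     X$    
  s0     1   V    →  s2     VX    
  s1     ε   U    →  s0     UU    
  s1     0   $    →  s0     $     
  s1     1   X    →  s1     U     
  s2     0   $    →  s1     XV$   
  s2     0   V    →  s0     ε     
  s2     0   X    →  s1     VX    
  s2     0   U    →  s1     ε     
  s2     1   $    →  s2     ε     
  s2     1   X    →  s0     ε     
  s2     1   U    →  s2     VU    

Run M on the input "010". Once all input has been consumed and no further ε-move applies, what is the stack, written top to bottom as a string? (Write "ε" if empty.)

(s0, 010, $)
  read 0, top $: go to s2, push UX$ → (s2, 10, UX$)
  read 1, top U: go to s2, push VU → (s2, 0, VUX$)
  read 0, top V: go to s0, push ε → (s0, ε, UX$)
  ε-move, top U: go to s0, push X → (s0, ε, XX$)
  ε-move, top X: go to s1, push V → (s1, ε, VX$)
All input consumed in state s1 with stack VX$.

VX$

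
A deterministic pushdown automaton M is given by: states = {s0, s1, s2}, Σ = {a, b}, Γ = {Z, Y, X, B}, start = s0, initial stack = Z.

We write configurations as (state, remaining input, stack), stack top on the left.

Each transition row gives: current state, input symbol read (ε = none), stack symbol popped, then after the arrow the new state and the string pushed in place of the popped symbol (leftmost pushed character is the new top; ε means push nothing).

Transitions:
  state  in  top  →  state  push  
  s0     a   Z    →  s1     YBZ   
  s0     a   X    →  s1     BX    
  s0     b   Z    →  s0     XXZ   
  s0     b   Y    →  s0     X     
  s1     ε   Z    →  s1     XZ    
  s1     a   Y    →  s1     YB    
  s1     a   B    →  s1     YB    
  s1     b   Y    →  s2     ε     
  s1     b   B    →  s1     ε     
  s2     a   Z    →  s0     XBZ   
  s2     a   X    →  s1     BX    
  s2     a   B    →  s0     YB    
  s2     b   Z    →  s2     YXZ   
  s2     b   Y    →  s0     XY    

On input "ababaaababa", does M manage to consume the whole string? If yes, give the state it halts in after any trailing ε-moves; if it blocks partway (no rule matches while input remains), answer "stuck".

s1

(s0, ababaaababa, Z) ⊢ (s1, babaaababa, YBZ) ⊢ (s2, abaaababa, BZ) ⊢ (s0, baaababa, YBZ) ⊢ (s0, aaababa, XBZ) ⊢ (s1, aababa, BXBZ) ⊢ (s1, ababa, YBXBZ) ⊢ (s1, baba, YBBXBZ) ⊢ (s2, aba, BBXBZ) ⊢ (s0, ba, YBBXBZ) ⊢ (s0, a, XBBXBZ) ⊢ (s1, ε, BXBBXBZ)
All input consumed; M is in state s1.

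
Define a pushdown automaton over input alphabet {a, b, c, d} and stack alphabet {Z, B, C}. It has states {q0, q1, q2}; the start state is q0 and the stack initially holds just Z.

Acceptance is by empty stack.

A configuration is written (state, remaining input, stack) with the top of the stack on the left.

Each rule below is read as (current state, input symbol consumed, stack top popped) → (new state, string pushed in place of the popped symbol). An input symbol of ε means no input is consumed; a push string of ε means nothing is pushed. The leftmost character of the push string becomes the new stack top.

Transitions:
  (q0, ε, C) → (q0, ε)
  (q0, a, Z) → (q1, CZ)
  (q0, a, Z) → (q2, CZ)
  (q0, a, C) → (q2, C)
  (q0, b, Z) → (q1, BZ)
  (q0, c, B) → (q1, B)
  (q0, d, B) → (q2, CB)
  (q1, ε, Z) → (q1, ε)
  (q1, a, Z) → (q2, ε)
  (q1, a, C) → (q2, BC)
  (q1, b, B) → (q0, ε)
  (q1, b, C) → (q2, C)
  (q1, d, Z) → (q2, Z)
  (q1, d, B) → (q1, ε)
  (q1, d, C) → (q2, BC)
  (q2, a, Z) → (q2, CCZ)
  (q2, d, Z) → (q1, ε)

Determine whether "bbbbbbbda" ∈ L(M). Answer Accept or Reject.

Accept

One accepting computation: (q0, bbbbbbbda, Z) ⊢ (q1, bbbbbbda, BZ) ⊢ (q0, bbbbbda, Z) ⊢ (q1, bbbbda, BZ) ⊢ (q0, bbbda, Z) ⊢ (q1, bbda, BZ) ⊢ (q0, bda, Z) ⊢ (q1, da, BZ) ⊢ (q1, a, Z) ⊢ (q2, ε, ε)
All input consumed and the stack is empty.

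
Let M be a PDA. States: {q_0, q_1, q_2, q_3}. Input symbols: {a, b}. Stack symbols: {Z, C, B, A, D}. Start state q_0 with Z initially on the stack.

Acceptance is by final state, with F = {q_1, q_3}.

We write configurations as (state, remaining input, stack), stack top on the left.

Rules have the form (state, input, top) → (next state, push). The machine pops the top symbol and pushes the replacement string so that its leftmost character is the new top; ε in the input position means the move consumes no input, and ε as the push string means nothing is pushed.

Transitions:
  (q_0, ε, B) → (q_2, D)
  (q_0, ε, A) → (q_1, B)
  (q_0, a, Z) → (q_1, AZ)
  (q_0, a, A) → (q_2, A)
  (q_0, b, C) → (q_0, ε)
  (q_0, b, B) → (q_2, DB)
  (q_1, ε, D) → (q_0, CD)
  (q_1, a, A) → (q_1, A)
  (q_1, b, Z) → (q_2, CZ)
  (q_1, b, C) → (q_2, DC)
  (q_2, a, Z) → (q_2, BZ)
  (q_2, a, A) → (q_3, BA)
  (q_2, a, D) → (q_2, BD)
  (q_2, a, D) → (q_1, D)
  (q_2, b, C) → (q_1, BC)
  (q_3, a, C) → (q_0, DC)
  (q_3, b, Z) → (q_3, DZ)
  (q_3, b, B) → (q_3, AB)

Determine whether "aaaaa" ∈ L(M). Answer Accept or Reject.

One accepting computation: (q_0, aaaaa, Z) ⊢ (q_1, aaaa, AZ) ⊢ (q_1, aaa, AZ) ⊢ (q_1, aa, AZ) ⊢ (q_1, a, AZ) ⊢ (q_1, ε, AZ)
All input consumed and state q_1 ∈ F.

Accept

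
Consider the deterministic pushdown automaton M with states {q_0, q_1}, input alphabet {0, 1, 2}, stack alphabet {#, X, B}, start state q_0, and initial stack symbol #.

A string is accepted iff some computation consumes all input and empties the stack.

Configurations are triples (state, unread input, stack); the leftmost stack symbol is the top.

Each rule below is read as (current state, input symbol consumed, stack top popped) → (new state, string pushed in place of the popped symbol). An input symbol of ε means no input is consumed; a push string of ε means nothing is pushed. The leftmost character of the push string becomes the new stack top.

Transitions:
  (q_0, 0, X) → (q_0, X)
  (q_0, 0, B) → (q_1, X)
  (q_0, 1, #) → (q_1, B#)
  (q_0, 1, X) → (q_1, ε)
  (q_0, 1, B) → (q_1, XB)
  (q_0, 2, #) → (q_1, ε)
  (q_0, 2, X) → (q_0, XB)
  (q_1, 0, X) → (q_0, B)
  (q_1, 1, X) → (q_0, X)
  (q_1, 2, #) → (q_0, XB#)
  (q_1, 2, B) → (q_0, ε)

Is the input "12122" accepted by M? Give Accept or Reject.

(q_0, 12122, #)
  read 1, top #: go to q_1, push B# → (q_1, 2122, B#)
  read 2, top B: go to q_0, push ε → (q_0, 122, #)
  read 1, top #: go to q_1, push B# → (q_1, 22, B#)
  read 2, top B: go to q_0, push ε → (q_0, 2, #)
  read 2, top #: go to q_1, push ε → (q_1, ε, ε)
All input consumed and the stack is empty.

Accept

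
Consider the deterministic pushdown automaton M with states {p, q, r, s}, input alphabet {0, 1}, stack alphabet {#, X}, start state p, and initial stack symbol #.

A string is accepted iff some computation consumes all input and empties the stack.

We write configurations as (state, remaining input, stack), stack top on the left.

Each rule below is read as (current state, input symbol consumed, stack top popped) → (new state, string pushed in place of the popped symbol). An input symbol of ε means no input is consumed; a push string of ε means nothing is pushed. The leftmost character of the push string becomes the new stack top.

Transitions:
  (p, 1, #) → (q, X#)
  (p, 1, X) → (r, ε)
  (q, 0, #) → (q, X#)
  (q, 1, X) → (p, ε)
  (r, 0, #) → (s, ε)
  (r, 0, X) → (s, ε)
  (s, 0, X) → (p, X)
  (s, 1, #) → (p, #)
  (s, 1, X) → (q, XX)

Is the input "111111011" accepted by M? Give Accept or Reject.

Reject

(p, 111111011, #)
  read 1, top #: go to q, push X# → (q, 11111011, X#)
  read 1, top X: go to p, push ε → (p, 1111011, #)
  read 1, top #: go to q, push X# → (q, 111011, X#)
  read 1, top X: go to p, push ε → (p, 11011, #)
  read 1, top #: go to q, push X# → (q, 1011, X#)
  read 1, top X: go to p, push ε → (p, 011, #)
No transition applies at (p, 011, #); input not fully consumed.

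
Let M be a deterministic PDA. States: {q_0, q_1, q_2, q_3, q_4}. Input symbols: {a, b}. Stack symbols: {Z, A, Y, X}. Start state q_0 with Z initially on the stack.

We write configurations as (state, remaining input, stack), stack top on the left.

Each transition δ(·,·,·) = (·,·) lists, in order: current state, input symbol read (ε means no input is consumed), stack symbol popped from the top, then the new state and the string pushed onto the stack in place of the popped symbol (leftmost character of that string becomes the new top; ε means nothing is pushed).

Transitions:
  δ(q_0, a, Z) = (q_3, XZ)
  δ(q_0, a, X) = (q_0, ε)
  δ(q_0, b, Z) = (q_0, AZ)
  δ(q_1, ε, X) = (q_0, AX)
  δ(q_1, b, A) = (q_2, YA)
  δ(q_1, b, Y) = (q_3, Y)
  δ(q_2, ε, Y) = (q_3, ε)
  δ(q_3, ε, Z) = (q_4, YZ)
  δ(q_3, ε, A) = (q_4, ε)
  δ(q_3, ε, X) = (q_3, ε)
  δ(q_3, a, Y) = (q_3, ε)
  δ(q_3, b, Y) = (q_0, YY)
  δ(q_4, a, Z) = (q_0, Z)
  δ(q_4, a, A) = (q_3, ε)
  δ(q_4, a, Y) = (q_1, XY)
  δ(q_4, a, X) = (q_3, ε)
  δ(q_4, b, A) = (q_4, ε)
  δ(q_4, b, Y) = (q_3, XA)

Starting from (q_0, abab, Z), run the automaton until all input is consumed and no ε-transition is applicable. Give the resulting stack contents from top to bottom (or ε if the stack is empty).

AZ

(q_0, abab, Z)
  read a, top Z: go to q_3, push XZ → (q_3, bab, XZ)
  ε-move, top X: go to q_3, push ε → (q_3, bab, Z)
  ε-move, top Z: go to q_4, push YZ → (q_4, bab, YZ)
  read b, top Y: go to q_3, push XA → (q_3, ab, XAZ)
  ε-move, top X: go to q_3, push ε → (q_3, ab, AZ)
  ε-move, top A: go to q_4, push ε → (q_4, ab, Z)
  read a, top Z: go to q_0, push Z → (q_0, b, Z)
  read b, top Z: go to q_0, push AZ → (q_0, ε, AZ)
All input consumed in state q_0 with stack AZ.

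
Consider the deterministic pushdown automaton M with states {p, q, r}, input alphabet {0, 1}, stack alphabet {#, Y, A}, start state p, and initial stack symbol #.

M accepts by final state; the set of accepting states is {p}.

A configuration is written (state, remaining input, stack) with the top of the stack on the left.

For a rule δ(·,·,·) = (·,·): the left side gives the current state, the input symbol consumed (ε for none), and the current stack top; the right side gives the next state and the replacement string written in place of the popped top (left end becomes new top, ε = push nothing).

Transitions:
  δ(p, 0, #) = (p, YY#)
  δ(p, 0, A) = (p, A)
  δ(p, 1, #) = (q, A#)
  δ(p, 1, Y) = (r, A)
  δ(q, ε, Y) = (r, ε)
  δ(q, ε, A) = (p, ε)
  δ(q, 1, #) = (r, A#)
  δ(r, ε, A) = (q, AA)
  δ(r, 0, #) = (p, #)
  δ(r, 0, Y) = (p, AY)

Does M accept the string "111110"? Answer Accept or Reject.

Accept

(p, 111110, #)
  read 1, top #: go to q, push A# → (q, 11110, A#)
  ε-move, top A: go to p, push ε → (p, 11110, #)
  read 1, top #: go to q, push A# → (q, 1110, A#)
  ε-move, top A: go to p, push ε → (p, 1110, #)
  read 1, top #: go to q, push A# → (q, 110, A#)
  ε-move, top A: go to p, push ε → (p, 110, #)
  read 1, top #: go to q, push A# → (q, 10, A#)
  ε-move, top A: go to p, push ε → (p, 10, #)
  read 1, top #: go to q, push A# → (q, 0, A#)
  ε-move, top A: go to p, push ε → (p, 0, #)
  read 0, top #: go to p, push YY# → (p, ε, YY#)
All input consumed; state p ∈ F.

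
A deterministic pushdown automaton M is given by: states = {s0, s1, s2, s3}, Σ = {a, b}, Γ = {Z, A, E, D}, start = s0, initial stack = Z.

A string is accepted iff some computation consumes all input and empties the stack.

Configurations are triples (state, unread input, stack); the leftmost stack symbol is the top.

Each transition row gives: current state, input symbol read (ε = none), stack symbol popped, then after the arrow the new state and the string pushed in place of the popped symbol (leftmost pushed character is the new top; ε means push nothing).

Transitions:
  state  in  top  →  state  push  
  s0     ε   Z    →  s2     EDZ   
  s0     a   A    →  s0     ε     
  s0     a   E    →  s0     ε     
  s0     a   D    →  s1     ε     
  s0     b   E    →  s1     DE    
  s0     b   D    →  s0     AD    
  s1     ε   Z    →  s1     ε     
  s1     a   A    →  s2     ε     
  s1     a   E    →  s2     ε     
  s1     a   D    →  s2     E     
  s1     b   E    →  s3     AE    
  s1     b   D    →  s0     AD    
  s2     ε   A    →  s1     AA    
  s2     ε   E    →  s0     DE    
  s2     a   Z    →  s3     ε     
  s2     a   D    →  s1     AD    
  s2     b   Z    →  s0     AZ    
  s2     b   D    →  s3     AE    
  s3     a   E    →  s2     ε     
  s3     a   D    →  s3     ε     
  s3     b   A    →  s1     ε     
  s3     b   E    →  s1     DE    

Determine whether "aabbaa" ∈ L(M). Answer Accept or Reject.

Accept

(s0, aabbaa, Z)
  ε-move, top Z: go to s2, push EDZ → (s2, aabbaa, EDZ)
  ε-move, top E: go to s0, push DE → (s0, aabbaa, DEDZ)
  read a, top D: go to s1, push ε → (s1, abbaa, EDZ)
  read a, top E: go to s2, push ε → (s2, bbaa, DZ)
  read b, top D: go to s3, push AE → (s3, baa, AEZ)
  read b, top A: go to s1, push ε → (s1, aa, EZ)
  read a, top E: go to s2, push ε → (s2, a, Z)
  read a, top Z: go to s3, push ε → (s3, ε, ε)
All input consumed and the stack is empty.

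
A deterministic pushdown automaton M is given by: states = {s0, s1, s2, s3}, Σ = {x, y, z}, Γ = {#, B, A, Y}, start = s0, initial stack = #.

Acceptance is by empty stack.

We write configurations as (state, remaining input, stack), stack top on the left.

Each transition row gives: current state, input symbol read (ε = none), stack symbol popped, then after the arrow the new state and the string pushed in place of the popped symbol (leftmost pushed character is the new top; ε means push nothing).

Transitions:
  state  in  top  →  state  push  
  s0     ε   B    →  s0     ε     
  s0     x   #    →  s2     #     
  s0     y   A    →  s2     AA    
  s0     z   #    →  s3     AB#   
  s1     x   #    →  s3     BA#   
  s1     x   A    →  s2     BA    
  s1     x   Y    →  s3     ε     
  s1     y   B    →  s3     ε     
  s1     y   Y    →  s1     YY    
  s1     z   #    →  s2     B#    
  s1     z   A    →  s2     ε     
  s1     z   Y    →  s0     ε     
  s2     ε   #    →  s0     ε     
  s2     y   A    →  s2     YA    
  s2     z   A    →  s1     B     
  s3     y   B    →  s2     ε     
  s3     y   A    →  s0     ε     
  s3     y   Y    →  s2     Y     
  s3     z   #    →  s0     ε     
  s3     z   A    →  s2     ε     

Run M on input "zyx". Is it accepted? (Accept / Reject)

(s0, zyx, #) ⊢ (s3, yx, AB#) ⊢ (s0, x, B#) ⊢ (s0, x, #) ⊢ (s2, ε, #) ⊢ (s0, ε, ε)
All input consumed and the stack is empty.

Accept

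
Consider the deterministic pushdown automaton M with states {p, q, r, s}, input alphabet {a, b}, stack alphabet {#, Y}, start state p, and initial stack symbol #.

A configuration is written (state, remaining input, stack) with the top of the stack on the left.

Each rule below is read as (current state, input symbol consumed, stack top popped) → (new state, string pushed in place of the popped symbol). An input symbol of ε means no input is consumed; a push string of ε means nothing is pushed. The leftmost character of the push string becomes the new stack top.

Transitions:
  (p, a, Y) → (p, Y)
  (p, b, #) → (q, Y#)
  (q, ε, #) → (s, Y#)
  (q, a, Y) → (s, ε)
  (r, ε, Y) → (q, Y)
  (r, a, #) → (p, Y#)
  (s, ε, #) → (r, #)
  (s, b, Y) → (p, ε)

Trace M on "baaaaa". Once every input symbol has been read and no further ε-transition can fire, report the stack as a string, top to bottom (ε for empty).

Y#

(p, baaaaa, #)
  read b, top #: go to q, push Y# → (q, aaaaa, Y#)
  read a, top Y: go to s, push ε → (s, aaaa, #)
  ε-move, top #: go to r, push # → (r, aaaa, #)
  read a, top #: go to p, push Y# → (p, aaa, Y#)
  read a, top Y: go to p, push Y → (p, aa, Y#)
  read a, top Y: go to p, push Y → (p, a, Y#)
  read a, top Y: go to p, push Y → (p, ε, Y#)
All input consumed in state p with stack Y#.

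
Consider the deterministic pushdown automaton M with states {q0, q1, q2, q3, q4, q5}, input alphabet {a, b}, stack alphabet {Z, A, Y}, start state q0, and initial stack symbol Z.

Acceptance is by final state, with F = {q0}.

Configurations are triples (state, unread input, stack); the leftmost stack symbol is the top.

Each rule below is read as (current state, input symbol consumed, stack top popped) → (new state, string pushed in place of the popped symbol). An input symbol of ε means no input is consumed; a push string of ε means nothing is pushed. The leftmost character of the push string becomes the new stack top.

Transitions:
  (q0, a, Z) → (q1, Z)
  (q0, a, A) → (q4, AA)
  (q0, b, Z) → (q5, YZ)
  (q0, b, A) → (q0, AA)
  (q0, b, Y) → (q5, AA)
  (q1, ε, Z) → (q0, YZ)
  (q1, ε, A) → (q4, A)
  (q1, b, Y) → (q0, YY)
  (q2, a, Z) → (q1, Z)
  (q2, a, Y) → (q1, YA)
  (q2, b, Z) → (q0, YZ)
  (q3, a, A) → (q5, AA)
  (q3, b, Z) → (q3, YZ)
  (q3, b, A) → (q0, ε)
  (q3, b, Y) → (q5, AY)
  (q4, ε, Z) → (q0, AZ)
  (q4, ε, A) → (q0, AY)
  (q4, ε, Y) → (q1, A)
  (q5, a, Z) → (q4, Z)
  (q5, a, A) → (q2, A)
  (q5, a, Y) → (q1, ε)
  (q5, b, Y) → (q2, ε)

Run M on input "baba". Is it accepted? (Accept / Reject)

Reject

(q0, baba, Z)
  read b, top Z: go to q5, push YZ → (q5, aba, YZ)
  read a, top Y: go to q1, push ε → (q1, ba, Z)
  ε-move, top Z: go to q0, push YZ → (q0, ba, YZ)
  read b, top Y: go to q5, push AA → (q5, a, AAZ)
  read a, top A: go to q2, push A → (q2, ε, AAZ)
All input consumed; state q2 ∉ F and no further ε-move applies.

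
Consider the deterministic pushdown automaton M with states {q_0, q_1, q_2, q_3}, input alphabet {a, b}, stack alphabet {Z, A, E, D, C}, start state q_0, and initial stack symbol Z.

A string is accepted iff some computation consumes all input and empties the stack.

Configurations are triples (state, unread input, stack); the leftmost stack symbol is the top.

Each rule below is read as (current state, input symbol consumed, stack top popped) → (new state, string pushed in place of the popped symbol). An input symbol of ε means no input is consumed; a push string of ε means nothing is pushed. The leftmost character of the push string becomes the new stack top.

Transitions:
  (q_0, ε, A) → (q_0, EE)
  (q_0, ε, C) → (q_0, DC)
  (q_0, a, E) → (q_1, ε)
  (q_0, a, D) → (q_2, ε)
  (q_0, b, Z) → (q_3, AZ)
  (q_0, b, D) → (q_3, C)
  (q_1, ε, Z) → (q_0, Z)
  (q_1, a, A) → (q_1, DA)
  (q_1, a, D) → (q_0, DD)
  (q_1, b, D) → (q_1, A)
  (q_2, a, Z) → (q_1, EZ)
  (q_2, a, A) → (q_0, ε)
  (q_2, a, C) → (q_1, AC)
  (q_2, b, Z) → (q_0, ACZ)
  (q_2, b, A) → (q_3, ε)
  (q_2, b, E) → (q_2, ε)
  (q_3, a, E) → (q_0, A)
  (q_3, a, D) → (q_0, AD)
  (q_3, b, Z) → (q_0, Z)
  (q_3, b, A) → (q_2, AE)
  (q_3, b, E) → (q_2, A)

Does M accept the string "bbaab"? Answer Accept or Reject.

Reject

(q_0, bbaab, Z) ⊢ (q_3, baab, AZ) ⊢ (q_2, aab, AEZ) ⊢ (q_0, ab, EZ) ⊢ (q_1, b, Z) ⊢ (q_0, b, Z) ⊢ (q_3, ε, AZ)
All input consumed; stack is AZ, not empty, and no further ε-move applies.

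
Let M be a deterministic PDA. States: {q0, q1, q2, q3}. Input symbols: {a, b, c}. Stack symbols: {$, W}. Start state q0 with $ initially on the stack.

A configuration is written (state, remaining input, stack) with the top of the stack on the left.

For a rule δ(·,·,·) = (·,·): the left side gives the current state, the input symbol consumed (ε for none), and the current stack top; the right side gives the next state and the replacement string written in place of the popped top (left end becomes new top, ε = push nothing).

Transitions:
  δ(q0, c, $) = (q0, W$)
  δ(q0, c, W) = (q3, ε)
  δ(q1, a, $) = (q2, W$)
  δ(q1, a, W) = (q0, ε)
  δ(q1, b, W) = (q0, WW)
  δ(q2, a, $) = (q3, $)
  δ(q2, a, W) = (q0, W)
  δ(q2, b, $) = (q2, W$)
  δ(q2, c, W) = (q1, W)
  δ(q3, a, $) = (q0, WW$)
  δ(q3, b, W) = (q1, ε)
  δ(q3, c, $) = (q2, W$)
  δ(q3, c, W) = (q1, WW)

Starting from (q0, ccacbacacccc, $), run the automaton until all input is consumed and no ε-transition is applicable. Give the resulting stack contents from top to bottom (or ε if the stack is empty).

W$

(q0, ccacbacacccc, $)
  read c, top $: go to q0, push W$ → (q0, cacbacacccc, W$)
  read c, top W: go to q3, push ε → (q3, acbacacccc, $)
  read a, top $: go to q0, push WW$ → (q0, cbacacccc, WW$)
  read c, top W: go to q3, push ε → (q3, bacacccc, W$)
  read b, top W: go to q1, push ε → (q1, acacccc, $)
  read a, top $: go to q2, push W$ → (q2, cacccc, W$)
  read c, top W: go to q1, push W → (q1, acccc, W$)
  read a, top W: go to q0, push ε → (q0, cccc, $)
  read c, top $: go to q0, push W$ → (q0, ccc, W$)
  read c, top W: go to q3, push ε → (q3, cc, $)
  read c, top $: go to q2, push W$ → (q2, c, W$)
  read c, top W: go to q1, push W → (q1, ε, W$)
All input consumed in state q1 with stack W$.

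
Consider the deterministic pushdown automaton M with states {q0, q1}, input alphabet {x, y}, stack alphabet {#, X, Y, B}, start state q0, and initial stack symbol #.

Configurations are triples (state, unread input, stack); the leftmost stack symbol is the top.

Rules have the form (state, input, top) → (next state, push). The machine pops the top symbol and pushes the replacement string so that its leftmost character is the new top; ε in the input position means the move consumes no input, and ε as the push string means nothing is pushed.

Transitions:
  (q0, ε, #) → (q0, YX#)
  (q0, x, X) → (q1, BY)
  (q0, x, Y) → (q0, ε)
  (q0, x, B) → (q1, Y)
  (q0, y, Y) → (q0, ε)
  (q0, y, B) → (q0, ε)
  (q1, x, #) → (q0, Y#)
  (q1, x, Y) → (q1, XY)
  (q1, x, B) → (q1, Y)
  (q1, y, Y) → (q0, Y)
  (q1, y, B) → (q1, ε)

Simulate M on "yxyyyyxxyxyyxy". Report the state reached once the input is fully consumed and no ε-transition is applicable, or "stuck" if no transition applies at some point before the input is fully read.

(q0, yxyyyyxxyxyyxy, #)
  ε-move, top #: go to q0, push YX# → (q0, yxyyyyxxyxyyxy, YX#)
  read y, top Y: go to q0, push ε → (q0, xyyyyxxyxyyxy, X#)
  read x, top X: go to q1, push BY → (q1, yyyyxxyxyyxy, BY#)
  read y, top B: go to q1, push ε → (q1, yyyxxyxyyxy, Y#)
  read y, top Y: go to q0, push Y → (q0, yyxxyxyyxy, Y#)
  read y, top Y: go to q0, push ε → (q0, yxxyxyyxy, #)
  ε-move, top #: go to q0, push YX# → (q0, yxxyxyyxy, YX#)
  read y, top Y: go to q0, push ε → (q0, xxyxyyxy, X#)
  read x, top X: go to q1, push BY → (q1, xyxyyxy, BY#)
  read x, top B: go to q1, push Y → (q1, yxyyxy, YY#)
  read y, top Y: go to q0, push Y → (q0, xyyxy, YY#)
  read x, top Y: go to q0, push ε → (q0, yyxy, Y#)
  read y, top Y: go to q0, push ε → (q0, yxy, #)
  ε-move, top #: go to q0, push YX# → (q0, yxy, YX#)
  read y, top Y: go to q0, push ε → (q0, xy, X#)
  read x, top X: go to q1, push BY → (q1, y, BY#)
  read y, top B: go to q1, push ε → (q1, ε, Y#)
All input consumed; M is in state q1.

q1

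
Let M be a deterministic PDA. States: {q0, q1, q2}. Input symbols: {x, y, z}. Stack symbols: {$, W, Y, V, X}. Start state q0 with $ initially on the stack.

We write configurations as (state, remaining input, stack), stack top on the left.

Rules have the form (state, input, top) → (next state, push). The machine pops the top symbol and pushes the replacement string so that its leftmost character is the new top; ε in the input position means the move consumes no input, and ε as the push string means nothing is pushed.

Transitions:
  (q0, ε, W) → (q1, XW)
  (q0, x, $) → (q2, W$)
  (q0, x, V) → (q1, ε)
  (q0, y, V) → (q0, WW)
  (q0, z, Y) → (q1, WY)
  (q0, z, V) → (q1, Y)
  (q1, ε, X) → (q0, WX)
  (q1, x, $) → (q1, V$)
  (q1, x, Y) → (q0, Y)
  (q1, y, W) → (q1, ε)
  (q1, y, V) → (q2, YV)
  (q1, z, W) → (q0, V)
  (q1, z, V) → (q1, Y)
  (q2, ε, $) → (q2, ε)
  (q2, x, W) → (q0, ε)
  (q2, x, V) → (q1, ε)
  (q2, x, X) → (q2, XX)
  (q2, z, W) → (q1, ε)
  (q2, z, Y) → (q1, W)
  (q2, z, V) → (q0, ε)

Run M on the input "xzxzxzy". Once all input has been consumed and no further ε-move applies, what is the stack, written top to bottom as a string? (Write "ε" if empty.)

Y$

(q0, xzxzxzy, $)
  read x, top $: go to q2, push W$ → (q2, zxzxzy, W$)
  read z, top W: go to q1, push ε → (q1, xzxzy, $)
  read x, top $: go to q1, push V$ → (q1, zxzy, V$)
  read z, top V: go to q1, push Y → (q1, xzy, Y$)
  read x, top Y: go to q0, push Y → (q0, zy, Y$)
  read z, top Y: go to q1, push WY → (q1, y, WY$)
  read y, top W: go to q1, push ε → (q1, ε, Y$)
All input consumed in state q1 with stack Y$.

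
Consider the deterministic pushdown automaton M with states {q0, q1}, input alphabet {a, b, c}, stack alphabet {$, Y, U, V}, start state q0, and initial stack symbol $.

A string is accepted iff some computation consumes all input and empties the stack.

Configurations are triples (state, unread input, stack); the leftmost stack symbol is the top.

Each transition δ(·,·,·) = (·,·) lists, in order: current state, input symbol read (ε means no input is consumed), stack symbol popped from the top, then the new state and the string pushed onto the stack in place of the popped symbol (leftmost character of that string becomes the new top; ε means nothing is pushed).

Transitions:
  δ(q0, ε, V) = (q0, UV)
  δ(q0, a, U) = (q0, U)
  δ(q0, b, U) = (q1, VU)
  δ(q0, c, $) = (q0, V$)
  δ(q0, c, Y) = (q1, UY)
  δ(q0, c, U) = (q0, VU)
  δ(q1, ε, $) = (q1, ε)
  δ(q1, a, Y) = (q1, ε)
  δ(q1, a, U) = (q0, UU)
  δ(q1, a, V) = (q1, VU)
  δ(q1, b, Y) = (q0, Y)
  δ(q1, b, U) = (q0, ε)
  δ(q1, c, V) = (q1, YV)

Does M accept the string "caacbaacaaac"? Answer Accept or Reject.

Reject

(q0, caacbaacaaac, $) ⊢ (q0, aacbaacaaac, V$) ⊢ (q0, aacbaacaaac, UV$) ⊢ (q0, acbaacaaac, UV$) ⊢ (q0, cbaacaaac, UV$) ⊢ (q0, baacaaac, VUV$) ⊢ (q0, baacaaac, UVUV$) ⊢ (q1, aacaaac, VUVUV$) ⊢ (q1, acaaac, VUUVUV$) ⊢ (q1, caaac, VUUUVUV$) ⊢ (q1, aaac, YVUUUVUV$) ⊢ (q1, aac, VUUUVUV$) ⊢ (q1, ac, VUUUUVUV$) ⊢ (q1, c, VUUUUUVUV$) ⊢ (q1, ε, YVUUUUUVUV$)
All input consumed; stack is YVUUUUUVUV$, not empty, and no further ε-move applies.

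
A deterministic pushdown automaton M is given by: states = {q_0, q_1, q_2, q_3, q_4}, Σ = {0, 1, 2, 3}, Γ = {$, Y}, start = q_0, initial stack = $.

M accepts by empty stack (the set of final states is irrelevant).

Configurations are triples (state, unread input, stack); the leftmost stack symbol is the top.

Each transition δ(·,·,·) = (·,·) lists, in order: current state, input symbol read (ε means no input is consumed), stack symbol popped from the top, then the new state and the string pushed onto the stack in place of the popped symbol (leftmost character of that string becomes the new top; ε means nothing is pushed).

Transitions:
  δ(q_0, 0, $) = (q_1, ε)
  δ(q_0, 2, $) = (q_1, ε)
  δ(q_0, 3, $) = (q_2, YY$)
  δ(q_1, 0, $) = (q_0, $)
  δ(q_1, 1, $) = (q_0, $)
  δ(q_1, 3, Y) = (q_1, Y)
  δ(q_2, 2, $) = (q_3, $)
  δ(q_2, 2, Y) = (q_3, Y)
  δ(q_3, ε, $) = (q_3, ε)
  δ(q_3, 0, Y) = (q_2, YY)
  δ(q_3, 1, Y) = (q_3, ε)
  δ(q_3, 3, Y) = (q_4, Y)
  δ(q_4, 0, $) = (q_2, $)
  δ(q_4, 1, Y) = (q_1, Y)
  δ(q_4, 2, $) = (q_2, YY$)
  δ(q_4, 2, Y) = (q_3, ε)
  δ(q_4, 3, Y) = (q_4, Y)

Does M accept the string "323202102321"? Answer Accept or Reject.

Accept

(q_0, 323202102321, $)
  read 3, top $: go to q_2, push YY$ → (q_2, 23202102321, YY$)
  read 2, top Y: go to q_3, push Y → (q_3, 3202102321, YY$)
  read 3, top Y: go to q_4, push Y → (q_4, 202102321, YY$)
  read 2, top Y: go to q_3, push ε → (q_3, 02102321, Y$)
  read 0, top Y: go to q_2, push YY → (q_2, 2102321, YY$)
  read 2, top Y: go to q_3, push Y → (q_3, 102321, YY$)
  read 1, top Y: go to q_3, push ε → (q_3, 02321, Y$)
  read 0, top Y: go to q_2, push YY → (q_2, 2321, YY$)
  read 2, top Y: go to q_3, push Y → (q_3, 321, YY$)
  read 3, top Y: go to q_4, push Y → (q_4, 21, YY$)
  read 2, top Y: go to q_3, push ε → (q_3, 1, Y$)
  read 1, top Y: go to q_3, push ε → (q_3, ε, $)
  ε-move, top $: go to q_3, push ε → (q_3, ε, ε)
All input consumed and the stack is empty.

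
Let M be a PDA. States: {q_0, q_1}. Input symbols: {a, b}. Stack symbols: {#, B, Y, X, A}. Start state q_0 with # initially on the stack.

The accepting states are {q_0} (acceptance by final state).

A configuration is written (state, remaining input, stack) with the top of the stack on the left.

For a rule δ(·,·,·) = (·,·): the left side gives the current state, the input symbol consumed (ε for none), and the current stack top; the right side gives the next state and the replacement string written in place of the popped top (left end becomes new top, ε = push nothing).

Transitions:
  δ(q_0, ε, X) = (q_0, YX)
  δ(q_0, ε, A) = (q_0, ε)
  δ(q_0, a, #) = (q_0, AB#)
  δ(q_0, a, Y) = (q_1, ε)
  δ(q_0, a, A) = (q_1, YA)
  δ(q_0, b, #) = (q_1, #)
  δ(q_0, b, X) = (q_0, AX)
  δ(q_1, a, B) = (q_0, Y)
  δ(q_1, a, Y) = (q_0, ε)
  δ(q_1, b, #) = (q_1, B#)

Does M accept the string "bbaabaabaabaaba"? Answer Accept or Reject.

Accept

One accepting computation: (q_0, bbaabaabaabaaba, #) ⊢ (q_1, baabaabaabaaba, #) ⊢ (q_1, aabaabaabaaba, B#) ⊢ (q_0, abaabaabaaba, Y#) ⊢ (q_1, baabaabaaba, #) ⊢ (q_1, aabaabaaba, B#) ⊢ (q_0, abaabaaba, Y#) ⊢ (q_1, baabaaba, #) ⊢ (q_1, aabaaba, B#) ⊢ (q_0, abaaba, Y#) ⊢ (q_1, baaba, #) ⊢ (q_1, aaba, B#) ⊢ (q_0, aba, Y#) ⊢ (q_1, ba, #) ⊢ (q_1, a, B#) ⊢ (q_0, ε, Y#)
All input consumed and state q_0 ∈ F.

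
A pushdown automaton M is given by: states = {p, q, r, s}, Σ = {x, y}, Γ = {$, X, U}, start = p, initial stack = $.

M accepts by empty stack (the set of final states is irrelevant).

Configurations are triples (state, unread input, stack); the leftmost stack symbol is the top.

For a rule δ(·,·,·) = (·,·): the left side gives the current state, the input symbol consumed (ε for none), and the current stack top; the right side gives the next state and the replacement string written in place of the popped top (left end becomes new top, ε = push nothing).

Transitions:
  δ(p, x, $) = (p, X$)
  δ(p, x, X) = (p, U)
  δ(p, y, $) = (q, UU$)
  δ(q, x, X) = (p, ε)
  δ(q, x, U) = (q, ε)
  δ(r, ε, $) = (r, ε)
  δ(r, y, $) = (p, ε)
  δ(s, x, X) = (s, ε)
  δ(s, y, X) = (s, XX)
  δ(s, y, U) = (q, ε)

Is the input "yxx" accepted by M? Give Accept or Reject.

Reject

No computation consumes all input and empties the stack.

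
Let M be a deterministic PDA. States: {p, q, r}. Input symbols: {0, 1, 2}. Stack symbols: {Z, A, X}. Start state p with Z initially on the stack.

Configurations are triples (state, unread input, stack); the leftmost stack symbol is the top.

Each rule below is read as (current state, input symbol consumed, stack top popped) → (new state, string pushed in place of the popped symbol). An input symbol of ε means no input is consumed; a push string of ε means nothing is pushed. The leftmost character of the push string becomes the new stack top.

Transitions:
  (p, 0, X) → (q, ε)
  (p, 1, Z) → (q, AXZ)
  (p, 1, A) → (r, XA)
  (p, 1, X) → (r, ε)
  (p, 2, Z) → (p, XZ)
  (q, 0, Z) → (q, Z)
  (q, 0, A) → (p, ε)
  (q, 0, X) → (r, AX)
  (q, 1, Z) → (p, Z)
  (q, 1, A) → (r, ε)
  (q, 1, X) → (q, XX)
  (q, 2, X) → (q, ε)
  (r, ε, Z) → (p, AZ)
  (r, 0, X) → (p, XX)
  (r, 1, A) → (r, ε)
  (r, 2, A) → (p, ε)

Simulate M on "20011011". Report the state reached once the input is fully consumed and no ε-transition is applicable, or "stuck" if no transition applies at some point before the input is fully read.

r

(p, 20011011, Z)
  read 2, top Z: go to p, push XZ → (p, 0011011, XZ)
  read 0, top X: go to q, push ε → (q, 011011, Z)
  read 0, top Z: go to q, push Z → (q, 11011, Z)
  read 1, top Z: go to p, push Z → (p, 1011, Z)
  read 1, top Z: go to q, push AXZ → (q, 011, AXZ)
  read 0, top A: go to p, push ε → (p, 11, XZ)
  read 1, top X: go to r, push ε → (r, 1, Z)
  ε-move, top Z: go to p, push AZ → (p, 1, AZ)
  read 1, top A: go to r, push XA → (r, ε, XAZ)
All input consumed; M is in state r.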